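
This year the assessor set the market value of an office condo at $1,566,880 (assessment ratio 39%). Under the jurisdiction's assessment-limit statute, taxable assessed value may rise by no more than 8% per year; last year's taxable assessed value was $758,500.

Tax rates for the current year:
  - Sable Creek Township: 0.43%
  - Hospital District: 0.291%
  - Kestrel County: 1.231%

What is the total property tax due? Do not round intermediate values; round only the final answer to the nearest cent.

$11,928.34

Uncapped assessed value = $1,566,880 × 0.39 = $611,083.2
Cap limit = $758,500 × 1.08 = $819,180
Taxable assessed value = min($611,083.2, $819,180) = $611,083.2 (cap does not bind)
Sable Creek Township: $611,083.2 × 0.0043 = $2,627.65776
Hospital District: $611,083.2 × 0.00291 = $1,778.252112
Kestrel County: $611,083.2 × 0.01231 = $7,522.434192
Total = $11,928.344064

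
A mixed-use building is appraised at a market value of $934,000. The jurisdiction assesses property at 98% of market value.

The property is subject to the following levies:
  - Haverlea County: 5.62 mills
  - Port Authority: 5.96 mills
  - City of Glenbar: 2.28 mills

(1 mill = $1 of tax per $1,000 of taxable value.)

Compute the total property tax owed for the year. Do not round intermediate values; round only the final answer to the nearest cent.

Assessed value = $934,000 × 0.98 = $915,320
Haverlea County: $915,320 × 0.00562 = $5,144.0984
Port Authority: $915,320 × 0.00596 = $5,455.3072
City of Glenbar: $915,320 × 0.00228 = $2,086.9296
Total = $5,144.0984 + $5,455.3072 + $2,086.9296 = $12,686.3352

$12,686.34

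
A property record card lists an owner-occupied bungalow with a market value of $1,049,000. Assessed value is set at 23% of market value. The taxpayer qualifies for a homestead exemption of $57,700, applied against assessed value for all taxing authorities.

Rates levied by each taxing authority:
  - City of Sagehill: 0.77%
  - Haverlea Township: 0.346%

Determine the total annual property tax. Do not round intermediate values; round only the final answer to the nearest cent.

$2,048.64

Assessed value = $1,049,000 × 0.23 = $241,270
Taxable value = $241,270 − $57,700 = $183,570
City of Sagehill: $183,570 × 0.0077 = $1,413.489
Haverlea Township: $183,570 × 0.00346 = $635.1522
Total = $1,413.489 + $635.1522 = $2,048.6412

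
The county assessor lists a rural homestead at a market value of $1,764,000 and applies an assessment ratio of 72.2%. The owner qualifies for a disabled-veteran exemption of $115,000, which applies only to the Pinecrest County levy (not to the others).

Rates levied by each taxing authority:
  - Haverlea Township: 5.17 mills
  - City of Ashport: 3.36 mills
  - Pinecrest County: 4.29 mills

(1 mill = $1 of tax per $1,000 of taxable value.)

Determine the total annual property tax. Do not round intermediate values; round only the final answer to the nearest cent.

$15,834.30

Assessed value = $1,764,000 × 0.722 = $1,273,608
Haverlea Township: $1,273,608 × 0.00517 = $6,584.55336
City of Ashport: $1,273,608 × 0.00336 = $4,279.32288
Pinecrest County: ($1,273,608 − $115,000) × 0.00429 = $1,158,608 × 0.00429 = $4,970.42832
Total = $15,834.30456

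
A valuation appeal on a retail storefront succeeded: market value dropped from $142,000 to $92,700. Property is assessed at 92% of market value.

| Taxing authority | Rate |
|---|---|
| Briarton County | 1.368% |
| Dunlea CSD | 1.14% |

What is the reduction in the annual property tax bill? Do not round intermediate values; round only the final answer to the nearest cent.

$1,137.53

Old assessed value = $142,000 × 0.92 = $130,640
New assessed value = $92,700 × 0.92 = $85,284
Combined rate = 0.01368 + 0.0114 = 0.02508
Old tax = $130,640 × 0.02508 = $3,276.4512
New tax = $85,284 × 0.02508 = $2,138.92272
Reduction = $3,276.4512 − $2,138.92272 = $1,137.52848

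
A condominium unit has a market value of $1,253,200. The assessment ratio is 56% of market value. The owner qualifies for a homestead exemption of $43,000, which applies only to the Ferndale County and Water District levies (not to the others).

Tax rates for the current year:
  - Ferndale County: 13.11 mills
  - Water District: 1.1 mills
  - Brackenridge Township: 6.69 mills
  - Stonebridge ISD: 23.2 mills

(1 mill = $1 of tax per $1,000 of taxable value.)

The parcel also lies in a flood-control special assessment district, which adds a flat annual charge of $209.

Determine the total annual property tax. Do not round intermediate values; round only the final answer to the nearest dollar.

Assessed value = $1,253,200 × 0.56 = $701,792
Ferndale County: ($701,792 − $43,000) × 0.01311 = $658,792 × 0.01311 = $8,636.76312
Water District: ($701,792 − $43,000) × 0.0011 = $658,792 × 0.0011 = $724.6712
Brackenridge Township: $701,792 × 0.00669 = $4,694.98848
Stonebridge ISD: $701,792 × 0.0232 = $16,281.5744
Levies subtotal = $30,337.9972
Total = $30,337.9972 + $209 = $30,546.9972

$30,547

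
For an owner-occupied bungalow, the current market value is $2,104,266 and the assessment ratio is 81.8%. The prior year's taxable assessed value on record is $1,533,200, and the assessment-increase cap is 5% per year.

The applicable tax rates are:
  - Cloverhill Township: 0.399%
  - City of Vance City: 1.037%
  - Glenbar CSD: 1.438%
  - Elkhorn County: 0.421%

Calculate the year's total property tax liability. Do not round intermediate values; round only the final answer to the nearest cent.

$53,044.89

Uncapped assessed value = $2,104,266 × 0.818 = $1,721,289.588
Cap limit = $1,533,200 × 1.05 = $1,609,860
Taxable assessed value = min($1,721,289.588, $1,609,860) = $1,609,860 (cap binds)
Cloverhill Township: $1,609,860 × 0.00399 = $6,423.3414
City of Vance City: $1,609,860 × 0.01037 = $16,694.2482
Glenbar CSD: $1,609,860 × 0.01438 = $23,149.7868
Elkhorn County: $1,609,860 × 0.00421 = $6,777.5106
Total = $53,044.887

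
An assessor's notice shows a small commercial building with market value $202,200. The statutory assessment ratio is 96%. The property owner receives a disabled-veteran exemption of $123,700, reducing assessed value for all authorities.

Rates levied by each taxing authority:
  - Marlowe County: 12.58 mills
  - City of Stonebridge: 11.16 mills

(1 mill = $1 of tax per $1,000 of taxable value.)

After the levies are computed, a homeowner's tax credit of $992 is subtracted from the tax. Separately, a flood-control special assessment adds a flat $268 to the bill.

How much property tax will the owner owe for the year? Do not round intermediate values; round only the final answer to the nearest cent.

$947.58

Assessed value = $202,200 × 0.96 = $194,112
Taxable value = $194,112 − $123,700 = $70,412
Marlowe County: $70,412 × 0.01258 = $885.78296
City of Stonebridge: $70,412 × 0.01116 = $785.79792
Levies subtotal = $1,671.58088
After credit = $1,671.58088 − $992 = $679.58088
Total = $679.58088 + $268 = $947.58088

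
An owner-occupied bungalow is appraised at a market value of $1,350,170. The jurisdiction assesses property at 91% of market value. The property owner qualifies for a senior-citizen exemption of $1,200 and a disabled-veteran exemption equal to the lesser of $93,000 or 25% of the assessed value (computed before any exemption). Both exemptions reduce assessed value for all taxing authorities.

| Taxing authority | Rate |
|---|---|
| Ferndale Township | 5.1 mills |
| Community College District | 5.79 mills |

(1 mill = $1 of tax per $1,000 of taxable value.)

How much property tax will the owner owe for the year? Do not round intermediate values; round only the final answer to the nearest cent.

Assessed value = $1,350,170 × 0.91 = $1,228,654.7
Disabled-veteran exemption = min($93,000, 25% × $1,228,654.7) = min($93,000, $307,163.675) = $93,000 (dollar cap binds)
Taxable value = $1,228,654.7 − $1,200 − $93,000 = $1,134,454.7
Ferndale Township: $1,134,454.7 × 0.0051 = $5,785.71897
Community College District: $1,134,454.7 × 0.00579 = $6,568.492713
Total = $12,354.211683

$12,354.21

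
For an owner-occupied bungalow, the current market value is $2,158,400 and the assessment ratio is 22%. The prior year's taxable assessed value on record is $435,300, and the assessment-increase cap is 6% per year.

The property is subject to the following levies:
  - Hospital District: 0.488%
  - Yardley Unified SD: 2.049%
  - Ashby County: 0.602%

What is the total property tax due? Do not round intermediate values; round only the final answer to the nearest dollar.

Uncapped assessed value = $2,158,400 × 0.22 = $474,848
Cap limit = $435,300 × 1.06 = $461,418
Taxable assessed value = min($474,848, $461,418) = $461,418 (cap binds)
Hospital District: $461,418 × 0.00488 = $2,251.71984
Yardley Unified SD: $461,418 × 0.02049 = $9,454.45482
Ashby County: $461,418 × 0.00602 = $2,777.73636
Total = $14,483.91102

$14,484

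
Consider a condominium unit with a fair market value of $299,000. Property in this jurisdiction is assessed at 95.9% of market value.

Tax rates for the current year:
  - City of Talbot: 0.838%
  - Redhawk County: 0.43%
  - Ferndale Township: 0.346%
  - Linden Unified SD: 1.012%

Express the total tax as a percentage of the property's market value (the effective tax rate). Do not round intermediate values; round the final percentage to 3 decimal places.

Assessed value = $299,000 × 0.959 = $286,741
City of Talbot: $286,741 × 0.00838 = $2,402.88958
Redhawk County: $286,741 × 0.0043 = $1,232.9863
Ferndale Township: $286,741 × 0.00346 = $992.12386
Linden Unified SD: $286,741 × 0.01012 = $2,901.81892
Total tax = $7,529.81866
Effective rate = $7,529.81866 ÷ $299,000 = 2.518% of market value

2.518%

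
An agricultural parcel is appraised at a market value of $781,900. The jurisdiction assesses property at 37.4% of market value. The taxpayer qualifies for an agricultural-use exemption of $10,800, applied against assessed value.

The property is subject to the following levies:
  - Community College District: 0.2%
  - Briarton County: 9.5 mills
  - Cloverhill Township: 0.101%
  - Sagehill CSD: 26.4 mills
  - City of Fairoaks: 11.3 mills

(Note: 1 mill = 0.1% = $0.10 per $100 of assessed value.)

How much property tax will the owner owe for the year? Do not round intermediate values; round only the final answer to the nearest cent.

$14,140.67

Assessed value = $781,900 × 0.374 = $292,430.6
Taxable value = $292,430.6 − $10,800 = $281,630.6
Community College District: $281,630.6 × 0.002 = $563.2612
Briarton County: $281,630.6 × 0.0095 = $2,675.4907
Cloverhill Township: $281,630.6 × 0.00101 = $284.446906
Sagehill CSD: $281,630.6 × 0.0264 = $7,435.04784
City of Fairoaks: $281,630.6 × 0.0113 = $3,182.42578
Total = $14,140.672426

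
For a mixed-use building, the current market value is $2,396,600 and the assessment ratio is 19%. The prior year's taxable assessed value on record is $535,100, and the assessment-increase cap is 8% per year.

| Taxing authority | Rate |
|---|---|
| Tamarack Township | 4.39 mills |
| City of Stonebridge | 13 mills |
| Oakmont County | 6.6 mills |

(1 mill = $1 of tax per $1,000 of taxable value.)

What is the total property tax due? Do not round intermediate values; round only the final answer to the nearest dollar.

Uncapped assessed value = $2,396,600 × 0.19 = $455,354
Cap limit = $535,100 × 1.08 = $577,908
Taxable assessed value = min($455,354, $577,908) = $455,354 (cap does not bind)
Tamarack Township: $455,354 × 0.00439 = $1,999.00406
City of Stonebridge: $455,354 × 0.013 = $5,919.602
Oakmont County: $455,354 × 0.0066 = $3,005.3364
Total = $10,923.94246

$10,924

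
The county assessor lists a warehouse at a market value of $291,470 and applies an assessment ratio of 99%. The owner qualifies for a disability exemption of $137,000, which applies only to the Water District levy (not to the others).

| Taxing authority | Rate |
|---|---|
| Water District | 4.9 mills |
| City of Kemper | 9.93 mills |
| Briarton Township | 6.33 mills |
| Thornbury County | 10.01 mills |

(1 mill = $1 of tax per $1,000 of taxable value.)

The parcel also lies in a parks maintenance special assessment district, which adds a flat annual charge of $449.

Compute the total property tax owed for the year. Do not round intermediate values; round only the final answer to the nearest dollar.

Assessed value = $291,470 × 0.99 = $288,555.3
Water District: ($288,555.3 − $137,000) × 0.0049 = $151,555.3 × 0.0049 = $742.62097
City of Kemper: $288,555.3 × 0.00993 = $2,865.354129
Briarton Township: $288,555.3 × 0.00633 = $1,826.555049
Thornbury County: $288,555.3 × 0.01001 = $2,888.438553
Levies subtotal = $8,322.968701
Total = $8,322.968701 + $449 = $8,771.968701

$8,772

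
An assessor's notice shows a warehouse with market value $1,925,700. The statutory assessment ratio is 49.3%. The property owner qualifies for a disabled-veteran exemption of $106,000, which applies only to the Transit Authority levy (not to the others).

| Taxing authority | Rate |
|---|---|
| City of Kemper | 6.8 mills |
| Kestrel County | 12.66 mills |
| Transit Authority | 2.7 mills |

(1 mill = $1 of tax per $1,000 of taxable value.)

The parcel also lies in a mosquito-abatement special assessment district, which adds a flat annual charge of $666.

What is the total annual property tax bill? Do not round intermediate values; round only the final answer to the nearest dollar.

$21,418

Assessed value = $1,925,700 × 0.493 = $949,370.1
City of Kemper: $949,370.1 × 0.0068 = $6,455.71668
Kestrel County: $949,370.1 × 0.01266 = $12,019.025466
Transit Authority: ($949,370.1 − $106,000) × 0.0027 = $843,370.1 × 0.0027 = $2,277.09927
Levies subtotal = $20,751.841416
Total = $20,751.841416 + $666 = $21,417.841416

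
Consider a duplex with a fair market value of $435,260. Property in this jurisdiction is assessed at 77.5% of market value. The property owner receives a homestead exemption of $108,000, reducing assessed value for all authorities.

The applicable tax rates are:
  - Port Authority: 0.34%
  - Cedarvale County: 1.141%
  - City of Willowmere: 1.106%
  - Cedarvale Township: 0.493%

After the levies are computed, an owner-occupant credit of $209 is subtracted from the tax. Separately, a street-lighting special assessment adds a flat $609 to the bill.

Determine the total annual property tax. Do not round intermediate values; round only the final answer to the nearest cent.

Assessed value = $435,260 × 0.775 = $337,326.5
Taxable value = $337,326.5 − $108,000 = $229,326.5
Port Authority: $229,326.5 × 0.0034 = $779.7101
Cedarvale County: $229,326.5 × 0.01141 = $2,616.615365
City of Willowmere: $229,326.5 × 0.01106 = $2,536.35109
Cedarvale Township: $229,326.5 × 0.00493 = $1,130.579645
Levies subtotal = $7,063.2562
After credit = $7,063.2562 − $209 = $6,854.2562
Total = $6,854.2562 + $609 = $7,463.2562

$7,463.26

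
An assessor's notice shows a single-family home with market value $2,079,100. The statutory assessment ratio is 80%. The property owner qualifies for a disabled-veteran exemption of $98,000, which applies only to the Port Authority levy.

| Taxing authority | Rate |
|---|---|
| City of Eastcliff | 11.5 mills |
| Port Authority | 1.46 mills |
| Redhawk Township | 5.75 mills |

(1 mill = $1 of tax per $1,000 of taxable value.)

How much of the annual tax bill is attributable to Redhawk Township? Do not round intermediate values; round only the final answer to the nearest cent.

$9,563.86

Assessed value = $2,079,100 × 0.8 = $1,663,280
Redhawk Township taxable value = $1,663,280 (exemption does not apply)
Redhawk Township levy = $1,663,280 × 0.00575 = $9,563.86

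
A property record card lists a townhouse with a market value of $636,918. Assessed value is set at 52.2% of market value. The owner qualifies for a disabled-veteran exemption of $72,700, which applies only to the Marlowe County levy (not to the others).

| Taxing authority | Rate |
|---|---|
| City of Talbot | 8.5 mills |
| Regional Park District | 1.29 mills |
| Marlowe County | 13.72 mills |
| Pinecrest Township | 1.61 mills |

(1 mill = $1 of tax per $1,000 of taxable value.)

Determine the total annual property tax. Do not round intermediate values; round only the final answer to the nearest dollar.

Assessed value = $636,918 × 0.522 = $332,471.196
City of Talbot: $332,471.196 × 0.0085 = $2,826.005166
Regional Park District: $332,471.196 × 0.00129 = $428.88784284
Marlowe County: ($332,471.196 − $72,700) × 0.01372 = $259,771.196 × 0.01372 = $3,564.06080912
Pinecrest Township: $332,471.196 × 0.00161 = $535.27862556
Total = $7,354.23244352

$7,354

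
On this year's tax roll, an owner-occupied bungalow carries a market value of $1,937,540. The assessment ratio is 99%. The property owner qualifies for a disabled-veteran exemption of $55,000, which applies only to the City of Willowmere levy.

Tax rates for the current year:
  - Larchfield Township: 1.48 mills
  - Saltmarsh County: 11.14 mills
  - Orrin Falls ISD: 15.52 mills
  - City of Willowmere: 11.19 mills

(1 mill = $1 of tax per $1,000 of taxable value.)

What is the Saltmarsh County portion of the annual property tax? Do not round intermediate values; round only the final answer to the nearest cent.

Assessed value = $1,937,540 × 0.99 = $1,918,164.6
Saltmarsh County taxable value = $1,918,164.6 (exemption does not apply)
Saltmarsh County levy = $1,918,164.6 × 0.01114 = $21,368.353644

$21,368.35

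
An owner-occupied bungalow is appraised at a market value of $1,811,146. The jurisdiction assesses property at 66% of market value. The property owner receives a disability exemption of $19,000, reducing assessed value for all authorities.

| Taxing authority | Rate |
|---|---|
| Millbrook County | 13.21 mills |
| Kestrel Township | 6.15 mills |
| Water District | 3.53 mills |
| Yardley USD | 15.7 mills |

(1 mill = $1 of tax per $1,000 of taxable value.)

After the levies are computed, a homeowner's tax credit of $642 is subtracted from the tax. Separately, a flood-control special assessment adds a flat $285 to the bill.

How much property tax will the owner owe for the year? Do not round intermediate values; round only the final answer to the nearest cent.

Assessed value = $1,811,146 × 0.66 = $1,195,356.36
Taxable value = $1,195,356.36 − $19,000 = $1,176,356.36
Millbrook County: $1,176,356.36 × 0.01321 = $15,539.6675156
Kestrel Township: $1,176,356.36 × 0.00615 = $7,234.591614
Water District: $1,176,356.36 × 0.00353 = $4,152.5379508
Yardley USD: $1,176,356.36 × 0.0157 = $18,468.794852
Levies subtotal = $45,395.5919324
After credit = $45,395.5919324 − $642 = $44,753.5919324
Total = $44,753.5919324 + $285 = $45,038.5919324

$45,038.59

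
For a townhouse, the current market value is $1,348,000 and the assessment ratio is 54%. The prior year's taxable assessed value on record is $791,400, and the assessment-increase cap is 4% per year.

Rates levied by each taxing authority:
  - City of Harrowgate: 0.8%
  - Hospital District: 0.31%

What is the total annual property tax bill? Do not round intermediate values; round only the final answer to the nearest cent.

$8,079.91

Uncapped assessed value = $1,348,000 × 0.54 = $727,920
Cap limit = $791,400 × 1.04 = $823,056
Taxable assessed value = min($727,920, $823,056) = $727,920 (cap does not bind)
City of Harrowgate: $727,920 × 0.008 = $5,823.36
Hospital District: $727,920 × 0.0031 = $2,256.552
Total = $8,079.912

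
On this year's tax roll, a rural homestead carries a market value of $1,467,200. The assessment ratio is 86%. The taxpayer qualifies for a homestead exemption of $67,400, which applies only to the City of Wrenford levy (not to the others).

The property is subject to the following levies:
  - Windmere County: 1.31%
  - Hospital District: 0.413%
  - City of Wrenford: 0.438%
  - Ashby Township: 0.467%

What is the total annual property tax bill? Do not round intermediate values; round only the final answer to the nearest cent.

Assessed value = $1,467,200 × 0.86 = $1,261,792
Windmere County: $1,261,792 × 0.0131 = $16,529.4752
Hospital District: $1,261,792 × 0.00413 = $5,211.20096
City of Wrenford: ($1,261,792 − $67,400) × 0.00438 = $1,194,392 × 0.00438 = $5,231.43696
Ashby Township: $1,261,792 × 0.00467 = $5,892.56864
Total = $32,864.68176

$32,864.68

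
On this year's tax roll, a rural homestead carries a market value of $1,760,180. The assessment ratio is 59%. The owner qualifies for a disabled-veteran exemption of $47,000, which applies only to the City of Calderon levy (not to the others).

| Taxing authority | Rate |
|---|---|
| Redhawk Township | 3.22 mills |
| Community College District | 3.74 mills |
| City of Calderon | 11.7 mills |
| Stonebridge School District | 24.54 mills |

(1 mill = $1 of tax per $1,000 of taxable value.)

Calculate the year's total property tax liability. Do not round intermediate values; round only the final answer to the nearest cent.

$44,313.57

Assessed value = $1,760,180 × 0.59 = $1,038,506.2
Redhawk Township: $1,038,506.2 × 0.00322 = $3,343.989964
Community College District: $1,038,506.2 × 0.00374 = $3,884.013188
City of Calderon: ($1,038,506.2 − $47,000) × 0.0117 = $991,506.2 × 0.0117 = $11,600.62254
Stonebridge School District: $1,038,506.2 × 0.02454 = $25,484.942148
Total = $44,313.56784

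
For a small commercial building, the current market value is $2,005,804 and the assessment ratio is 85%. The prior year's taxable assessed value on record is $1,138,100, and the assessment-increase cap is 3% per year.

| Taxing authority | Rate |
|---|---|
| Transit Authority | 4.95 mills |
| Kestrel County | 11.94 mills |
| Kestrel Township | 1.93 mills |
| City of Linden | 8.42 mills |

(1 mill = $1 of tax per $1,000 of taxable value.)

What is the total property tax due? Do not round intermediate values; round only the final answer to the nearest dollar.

$31,932

Uncapped assessed value = $2,005,804 × 0.85 = $1,704,933.4
Cap limit = $1,138,100 × 1.03 = $1,172,243
Taxable assessed value = min($1,704,933.4, $1,172,243) = $1,172,243 (cap binds)
Transit Authority: $1,172,243 × 0.00495 = $5,802.60285
Kestrel County: $1,172,243 × 0.01194 = $13,996.58142
Kestrel Township: $1,172,243 × 0.00193 = $2,262.42899
City of Linden: $1,172,243 × 0.00842 = $9,870.28606
Total = $31,931.89932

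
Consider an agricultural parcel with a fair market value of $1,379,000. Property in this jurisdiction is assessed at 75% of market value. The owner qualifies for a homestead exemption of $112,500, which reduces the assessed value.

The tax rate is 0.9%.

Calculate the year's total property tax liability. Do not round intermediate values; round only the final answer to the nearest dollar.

$8,296

Assessed value = $1,379,000 × 0.75 = $1,034,250
Taxable value = $1,034,250 − $112,500 = $921,750
Tax = $921,750 × 0.009 = $8,295.75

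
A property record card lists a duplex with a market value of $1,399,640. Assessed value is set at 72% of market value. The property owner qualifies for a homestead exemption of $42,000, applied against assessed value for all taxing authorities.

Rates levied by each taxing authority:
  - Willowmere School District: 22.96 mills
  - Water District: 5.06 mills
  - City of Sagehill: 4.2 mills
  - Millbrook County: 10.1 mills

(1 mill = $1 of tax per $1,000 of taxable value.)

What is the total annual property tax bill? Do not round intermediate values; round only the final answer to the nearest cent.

$40,870.15

Assessed value = $1,399,640 × 0.72 = $1,007,740.8
Taxable value = $1,007,740.8 − $42,000 = $965,740.8
Willowmere School District: $965,740.8 × 0.02296 = $22,173.408768
Water District: $965,740.8 × 0.00506 = $4,886.648448
City of Sagehill: $965,740.8 × 0.0042 = $4,056.11136
Millbrook County: $965,740.8 × 0.0101 = $9,753.98208
Total = $22,173.408768 + $4,886.648448 + $4,056.11136 + $9,753.98208 = $40,870.150656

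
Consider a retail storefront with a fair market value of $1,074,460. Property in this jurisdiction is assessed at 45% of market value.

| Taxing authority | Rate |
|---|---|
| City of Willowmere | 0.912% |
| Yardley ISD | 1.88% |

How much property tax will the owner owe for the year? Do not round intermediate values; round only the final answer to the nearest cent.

Assessed value = $1,074,460 × 0.45 = $483,507
City of Willowmere: $483,507 × 0.00912 = $4,409.58384
Yardley ISD: $483,507 × 0.0188 = $9,089.9316
Total = $4,409.58384 + $9,089.9316 = $13,499.51544

$13,499.52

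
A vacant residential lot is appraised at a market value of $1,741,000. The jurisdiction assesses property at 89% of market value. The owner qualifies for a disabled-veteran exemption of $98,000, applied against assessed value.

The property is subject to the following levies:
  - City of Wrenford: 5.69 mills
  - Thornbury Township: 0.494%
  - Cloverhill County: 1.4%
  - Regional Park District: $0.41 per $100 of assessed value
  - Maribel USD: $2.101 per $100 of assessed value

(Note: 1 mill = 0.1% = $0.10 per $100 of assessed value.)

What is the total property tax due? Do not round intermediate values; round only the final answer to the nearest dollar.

$72,197

Assessed value = $1,741,000 × 0.89 = $1,549,490
Taxable value = $1,549,490 − $98,000 = $1,451,490
City of Wrenford: $1,451,490 × 0.00569 = $8,258.9781
Thornbury Township: $1,451,490 × 0.00494 = $7,170.3606
Cloverhill County: $1,451,490 × 0.014 = $20,320.86
Regional Park District: $1,451,490 × 0.0041 = $5,951.109
Maribel USD: $1,451,490 × 0.02101 = $30,495.8049
Total = $72,197.1126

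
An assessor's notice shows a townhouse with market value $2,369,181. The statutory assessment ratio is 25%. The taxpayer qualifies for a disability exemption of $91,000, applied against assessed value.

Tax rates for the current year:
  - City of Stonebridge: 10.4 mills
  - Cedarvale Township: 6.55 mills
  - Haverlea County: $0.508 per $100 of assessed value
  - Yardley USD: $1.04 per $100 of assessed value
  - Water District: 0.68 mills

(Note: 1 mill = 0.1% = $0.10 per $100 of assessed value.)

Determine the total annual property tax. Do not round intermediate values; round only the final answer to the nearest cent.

Assessed value = $2,369,181 × 0.25 = $592,295.25
Taxable value = $592,295.25 − $91,000 = $501,295.25
City of Stonebridge: $501,295.25 × 0.0104 = $5,213.4706
Cedarvale Township: $501,295.25 × 0.00655 = $3,283.4838875
Haverlea County: $501,295.25 × 0.00508 = $2,546.57987
Yardley USD: $501,295.25 × 0.0104 = $5,213.4706
Water District: $501,295.25 × 0.00068 = $340.88077
Total = $16,597.8857275

$16,597.89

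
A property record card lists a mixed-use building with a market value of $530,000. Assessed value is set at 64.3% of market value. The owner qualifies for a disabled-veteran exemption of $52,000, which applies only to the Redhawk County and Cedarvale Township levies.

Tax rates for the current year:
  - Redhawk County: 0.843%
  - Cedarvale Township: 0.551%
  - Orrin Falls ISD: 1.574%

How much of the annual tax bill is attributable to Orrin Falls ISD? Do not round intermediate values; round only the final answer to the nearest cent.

Assessed value = $530,000 × 0.643 = $340,790
Orrin Falls ISD taxable value = $340,790 (exemption does not apply)
Orrin Falls ISD levy = $340,790 × 0.01574 = $5,364.0346

$5,364.03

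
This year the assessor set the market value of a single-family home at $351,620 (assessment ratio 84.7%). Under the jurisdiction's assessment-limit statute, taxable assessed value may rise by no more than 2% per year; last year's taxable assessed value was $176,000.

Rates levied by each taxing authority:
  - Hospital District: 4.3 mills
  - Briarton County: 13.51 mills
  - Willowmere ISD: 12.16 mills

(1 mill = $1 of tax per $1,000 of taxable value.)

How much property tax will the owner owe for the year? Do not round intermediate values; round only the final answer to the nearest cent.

$5,380.21

Uncapped assessed value = $351,620 × 0.847 = $297,822.14
Cap limit = $176,000 × 1.02 = $179,520
Taxable assessed value = min($297,822.14, $179,520) = $179,520 (cap binds)
Hospital District: $179,520 × 0.0043 = $771.936
Briarton County: $179,520 × 0.01351 = $2,425.3152
Willowmere ISD: $179,520 × 0.01216 = $2,182.9632
Total = $5,380.2144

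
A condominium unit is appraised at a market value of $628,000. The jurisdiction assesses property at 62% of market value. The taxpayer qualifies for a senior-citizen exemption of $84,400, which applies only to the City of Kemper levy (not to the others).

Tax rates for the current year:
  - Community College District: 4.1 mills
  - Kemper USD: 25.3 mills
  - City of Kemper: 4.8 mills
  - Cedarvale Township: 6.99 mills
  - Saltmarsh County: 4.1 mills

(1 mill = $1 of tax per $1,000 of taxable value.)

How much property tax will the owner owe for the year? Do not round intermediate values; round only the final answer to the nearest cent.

Assessed value = $628,000 × 0.62 = $389,360
Community College District: $389,360 × 0.0041 = $1,596.376
Kemper USD: $389,360 × 0.0253 = $9,850.808
City of Kemper: ($389,360 − $84,400) × 0.0048 = $304,960 × 0.0048 = $1,463.808
Cedarvale Township: $389,360 × 0.00699 = $2,721.6264
Saltmarsh County: $389,360 × 0.0041 = $1,596.376
Total = $17,228.9944

$17,228.99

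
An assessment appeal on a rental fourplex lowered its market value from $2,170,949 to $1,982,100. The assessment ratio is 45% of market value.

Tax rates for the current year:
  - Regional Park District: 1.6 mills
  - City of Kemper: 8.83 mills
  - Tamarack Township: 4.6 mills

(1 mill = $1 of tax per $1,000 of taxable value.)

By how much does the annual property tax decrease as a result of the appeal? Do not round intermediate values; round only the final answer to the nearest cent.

$1,277.28

Old assessed value = $2,170,949 × 0.45 = $976,927.05
New assessed value = $1,982,100 × 0.45 = $891,945
Combined rate = 0.0016 + 0.00883 + 0.0046 = 0.01503
Old tax = $976,927.05 × 0.01503 = $14,683.2135615
New tax = $891,945 × 0.01503 = $13,405.93335
Reduction = $14,683.2135615 − $13,405.93335 = $1,277.2802115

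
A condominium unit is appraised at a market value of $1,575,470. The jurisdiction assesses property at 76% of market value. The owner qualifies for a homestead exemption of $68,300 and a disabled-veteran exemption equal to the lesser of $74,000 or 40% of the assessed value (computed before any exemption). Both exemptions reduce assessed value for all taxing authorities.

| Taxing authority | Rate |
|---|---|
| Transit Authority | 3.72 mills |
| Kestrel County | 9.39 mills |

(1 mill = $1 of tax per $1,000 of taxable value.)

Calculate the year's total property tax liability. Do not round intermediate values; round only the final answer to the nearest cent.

Assessed value = $1,575,470 × 0.76 = $1,197,357.2
Disabled-veteran exemption = min($74,000, 40% × $1,197,357.2) = min($74,000, $478,942.88) = $74,000 (dollar cap binds)
Taxable value = $1,197,357.2 − $68,300 − $74,000 = $1,055,057.2
Transit Authority: $1,055,057.2 × 0.00372 = $3,924.812784
Kestrel County: $1,055,057.2 × 0.00939 = $9,906.987108
Total = $13,831.799892

$13,831.80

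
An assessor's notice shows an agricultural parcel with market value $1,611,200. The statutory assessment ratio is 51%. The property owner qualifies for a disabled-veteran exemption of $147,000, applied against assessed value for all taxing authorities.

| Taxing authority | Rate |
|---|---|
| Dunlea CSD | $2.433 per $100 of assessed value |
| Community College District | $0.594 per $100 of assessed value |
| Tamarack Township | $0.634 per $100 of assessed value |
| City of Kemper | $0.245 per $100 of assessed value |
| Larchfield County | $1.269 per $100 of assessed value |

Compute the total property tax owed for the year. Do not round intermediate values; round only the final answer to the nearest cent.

$34,916.35

Assessed value = $1,611,200 × 0.51 = $821,712
Taxable value = $821,712 − $147,000 = $674,712
Dunlea CSD: $674,712 × 0.02433 = $16,415.74296
Community College District: $674,712 × 0.00594 = $4,007.78928
Tamarack Township: $674,712 × 0.00634 = $4,277.67408
City of Kemper: $674,712 × 0.00245 = $1,653.0444
Larchfield County: $674,712 × 0.01269 = $8,562.09528
Total = $16,415.74296 + $4,007.78928 + $4,277.67408 + $1,653.0444 + $8,562.09528 = $34,916.346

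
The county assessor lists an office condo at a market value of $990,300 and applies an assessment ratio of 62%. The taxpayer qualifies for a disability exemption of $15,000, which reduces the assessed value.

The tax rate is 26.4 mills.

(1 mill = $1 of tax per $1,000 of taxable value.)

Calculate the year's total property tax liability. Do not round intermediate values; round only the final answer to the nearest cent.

Assessed value = $990,300 × 0.62 = $613,986
Taxable value = $613,986 − $15,000 = $598,986
Tax = $598,986 × 0.0264 = $15,813.2304

$15,813.23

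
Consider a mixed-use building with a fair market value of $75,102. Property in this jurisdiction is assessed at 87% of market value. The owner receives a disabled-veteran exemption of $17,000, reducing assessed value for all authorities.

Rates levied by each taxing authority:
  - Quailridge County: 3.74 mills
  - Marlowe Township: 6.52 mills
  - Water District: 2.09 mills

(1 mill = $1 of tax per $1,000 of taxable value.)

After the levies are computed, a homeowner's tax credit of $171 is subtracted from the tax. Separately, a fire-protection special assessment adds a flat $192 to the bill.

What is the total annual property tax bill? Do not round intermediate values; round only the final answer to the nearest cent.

$617.98

Assessed value = $75,102 × 0.87 = $65,338.74
Taxable value = $65,338.74 − $17,000 = $48,338.74
Quailridge County: $48,338.74 × 0.00374 = $180.7868876
Marlowe Township: $48,338.74 × 0.00652 = $315.1685848
Water District: $48,338.74 × 0.00209 = $101.0279666
Levies subtotal = $596.983439
After credit = $596.983439 − $171 = $425.983439
Total = $425.983439 + $192 = $617.983439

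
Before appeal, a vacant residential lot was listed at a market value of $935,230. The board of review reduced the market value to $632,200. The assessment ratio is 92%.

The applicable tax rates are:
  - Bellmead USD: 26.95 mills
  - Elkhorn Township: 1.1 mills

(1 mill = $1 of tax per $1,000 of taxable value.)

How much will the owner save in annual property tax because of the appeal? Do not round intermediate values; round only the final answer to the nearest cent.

Old assessed value = $935,230 × 0.92 = $860,411.6
New assessed value = $632,200 × 0.92 = $581,624
Combined rate = 0.02695 + 0.0011 = 0.02805
Old tax = $860,411.6 × 0.02805 = $24,134.54538
New tax = $581,624 × 0.02805 = $16,314.5532
Reduction = $24,134.54538 − $16,314.5532 = $7,819.99218

$7,819.99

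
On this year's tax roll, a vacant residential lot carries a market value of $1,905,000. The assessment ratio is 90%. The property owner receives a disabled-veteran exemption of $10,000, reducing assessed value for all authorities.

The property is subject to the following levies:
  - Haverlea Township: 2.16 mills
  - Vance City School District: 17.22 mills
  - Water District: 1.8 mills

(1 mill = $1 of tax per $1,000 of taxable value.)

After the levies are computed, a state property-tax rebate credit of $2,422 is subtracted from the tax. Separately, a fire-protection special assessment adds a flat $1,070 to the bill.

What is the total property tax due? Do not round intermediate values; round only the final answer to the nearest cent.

$34,749.31

Assessed value = $1,905,000 × 0.9 = $1,714,500
Taxable value = $1,714,500 − $10,000 = $1,704,500
Haverlea Township: $1,704,500 × 0.00216 = $3,681.72
Vance City School District: $1,704,500 × 0.01722 = $29,351.49
Water District: $1,704,500 × 0.0018 = $3,068.1
Levies subtotal = $36,101.31
After credit = $36,101.31 − $2,422 = $33,679.31
Total = $33,679.31 + $1,070 = $34,749.31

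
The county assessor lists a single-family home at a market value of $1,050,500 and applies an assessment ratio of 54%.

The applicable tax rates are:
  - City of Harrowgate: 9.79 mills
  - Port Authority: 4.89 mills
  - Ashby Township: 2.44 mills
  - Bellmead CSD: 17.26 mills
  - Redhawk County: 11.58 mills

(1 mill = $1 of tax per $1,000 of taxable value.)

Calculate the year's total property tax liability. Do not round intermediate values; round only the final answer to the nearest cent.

Assessed value = $1,050,500 × 0.54 = $567,270
City of Harrowgate: $567,270 × 0.00979 = $5,553.5733
Port Authority: $567,270 × 0.00489 = $2,773.9503
Ashby Township: $567,270 × 0.00244 = $1,384.1388
Bellmead CSD: $567,270 × 0.01726 = $9,791.0802
Redhawk County: $567,270 × 0.01158 = $6,568.9866
Total = $5,553.5733 + $2,773.9503 + $1,384.1388 + $9,791.0802 + $6,568.9866 = $26,071.7292

$26,071.73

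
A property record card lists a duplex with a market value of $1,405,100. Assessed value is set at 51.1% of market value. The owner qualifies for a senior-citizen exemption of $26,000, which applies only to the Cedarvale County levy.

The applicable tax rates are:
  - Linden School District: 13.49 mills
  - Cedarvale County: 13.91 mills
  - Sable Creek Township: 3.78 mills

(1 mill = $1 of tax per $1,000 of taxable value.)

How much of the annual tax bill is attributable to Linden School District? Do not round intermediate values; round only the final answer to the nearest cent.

$9,685.90

Assessed value = $1,405,100 × 0.511 = $718,006.1
Linden School District taxable value = $718,006.1 (exemption does not apply)
Linden School District levy = $718,006.1 × 0.01349 = $9,685.902289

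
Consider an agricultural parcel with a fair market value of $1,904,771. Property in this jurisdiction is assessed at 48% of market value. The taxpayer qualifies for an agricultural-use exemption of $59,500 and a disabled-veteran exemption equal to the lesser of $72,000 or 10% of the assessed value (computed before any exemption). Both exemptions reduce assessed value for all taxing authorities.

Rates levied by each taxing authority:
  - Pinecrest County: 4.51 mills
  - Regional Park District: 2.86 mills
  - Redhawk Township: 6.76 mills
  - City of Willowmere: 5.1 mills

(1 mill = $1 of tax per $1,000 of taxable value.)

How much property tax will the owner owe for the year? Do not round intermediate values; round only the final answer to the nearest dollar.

$15,053

Assessed value = $1,904,771 × 0.48 = $914,290.08
Disabled-veteran exemption = min($72,000, 10% × $914,290.08) = min($72,000, $91,429.008) = $72,000 (dollar cap binds)
Taxable value = $914,290.08 − $59,500 − $72,000 = $782,790.08
Pinecrest County: $782,790.08 × 0.00451 = $3,530.3832608
Regional Park District: $782,790.08 × 0.00286 = $2,238.7796288
Redhawk Township: $782,790.08 × 0.00676 = $5,291.6609408
City of Willowmere: $782,790.08 × 0.0051 = $3,992.229408
Total = $15,053.0532384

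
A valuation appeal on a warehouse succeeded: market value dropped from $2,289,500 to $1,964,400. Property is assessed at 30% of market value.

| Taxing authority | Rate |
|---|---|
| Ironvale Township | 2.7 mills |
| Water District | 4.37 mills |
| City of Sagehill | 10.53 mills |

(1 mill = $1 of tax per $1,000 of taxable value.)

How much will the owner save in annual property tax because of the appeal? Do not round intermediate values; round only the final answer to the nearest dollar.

Old assessed value = $2,289,500 × 0.3 = $686,850
New assessed value = $1,964,400 × 0.3 = $589,320
Combined rate = 0.0027 + 0.00437 + 0.01053 = 0.0176
Old tax = $686,850 × 0.0176 = $12,088.56
New tax = $589,320 × 0.0176 = $10,372.032
Reduction = $12,088.56 − $10,372.032 = $1,716.528

$1,717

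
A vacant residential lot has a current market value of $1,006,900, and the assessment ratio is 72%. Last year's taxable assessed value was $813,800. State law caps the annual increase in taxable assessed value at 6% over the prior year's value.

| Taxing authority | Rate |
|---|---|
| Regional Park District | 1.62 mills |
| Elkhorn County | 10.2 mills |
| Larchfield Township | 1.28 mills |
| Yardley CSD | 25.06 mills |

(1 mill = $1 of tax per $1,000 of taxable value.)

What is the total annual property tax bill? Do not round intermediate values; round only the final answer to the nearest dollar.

$27,665

Uncapped assessed value = $1,006,900 × 0.72 = $724,968
Cap limit = $813,800 × 1.06 = $862,628
Taxable assessed value = min($724,968, $862,628) = $724,968 (cap does not bind)
Regional Park District: $724,968 × 0.00162 = $1,174.44816
Elkhorn County: $724,968 × 0.0102 = $7,394.6736
Larchfield Township: $724,968 × 0.00128 = $927.95904
Yardley CSD: $724,968 × 0.02506 = $18,167.69808
Total = $27,664.77888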